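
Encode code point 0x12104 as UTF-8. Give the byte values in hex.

U+12104 = 0x12104 = 73988 decimal. In range U+10000–U+10FFFF → 4-byte form: 11110xxx 10xxxxxx 10xxxxxx 10xxxxxx.
Binary (21 bits): 000010010000100000100.
Split 3+6+6+6: 000 | 010010 | 000100 | 000100.
Byte 1: 11110000 = 0xF0.
Byte 2: 10010010 = 0x92.
Byte 3: 10000100 = 0x84.
Byte 4: 10000100 = 0x84.

F0 92 84 84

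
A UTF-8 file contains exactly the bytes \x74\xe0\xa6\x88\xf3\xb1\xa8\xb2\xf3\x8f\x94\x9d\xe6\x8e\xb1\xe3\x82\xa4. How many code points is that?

Byte at offset 0: 0x74 = 01110100 → 1-byte char (#1). Advance 1.
Byte at offset 1: 0xE0 = 11100000 → 3-byte char (#2). Advance 3.
Byte at offset 4: 0xF3 = 11110011 → 4-byte char (#3). Advance 4.
Byte at offset 8: 0xF3 = 11110011 → 4-byte char (#4). Advance 4.
Byte at offset 12: 0xE6 = 11100110 → 3-byte char (#5). Advance 3.
Byte at offset 15: 0xE3 = 11100011 → 3-byte char (#6). Advance 3.
Reached end at offset 18 after 6 code points.

6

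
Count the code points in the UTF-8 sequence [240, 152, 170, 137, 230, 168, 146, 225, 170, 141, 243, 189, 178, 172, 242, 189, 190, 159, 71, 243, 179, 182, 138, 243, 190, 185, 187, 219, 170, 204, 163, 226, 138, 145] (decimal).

Byte at offset 0: 0xF0 = 11110000 → 4-byte char (#1). Advance 4.
Byte at offset 4: 0xE6 = 11100110 → 3-byte char (#2). Advance 3.
Byte at offset 7: 0xE1 = 11100001 → 3-byte char (#3). Advance 3.
Byte at offset 10: 0xF3 = 11110011 → 4-byte char (#4). Advance 4.
Byte at offset 14: 0xF2 = 11110010 → 4-byte char (#5). Advance 4.
Byte at offset 18: 0x47 = 01000111 → 1-byte char (#6). Advance 1.
Byte at offset 19: 0xF3 = 11110011 → 4-byte char (#7). Advance 4.
Byte at offset 23: 0xF3 = 11110011 → 4-byte char (#8). Advance 4.
Byte at offset 27: 0xDB = 11011011 → 2-byte char (#9). Advance 2.
Byte at offset 29: 0xCC = 11001100 → 2-byte char (#10). Advance 2.
Byte at offset 31: 0xE2 = 11100010 → 3-byte char (#11). Advance 3.
Reached end at offset 34 after 11 code points.

11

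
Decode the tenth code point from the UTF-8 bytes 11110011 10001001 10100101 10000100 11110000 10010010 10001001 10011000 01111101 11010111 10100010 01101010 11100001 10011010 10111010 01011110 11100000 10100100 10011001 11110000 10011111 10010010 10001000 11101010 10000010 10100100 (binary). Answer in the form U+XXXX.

Offset 0: leading byte 0xF3 = 11110011 → 4-byte char #1 = F3 89 A5 84.
Offset 4: leading byte 0xF0 = 11110000 → 4-byte char #2 = F0 92 89 98.
Offset 8: leading byte 0x7D = 01111101 → 1-byte char #3 = 7D.
Offset 9: leading byte 0xD7 = 11010111 → 2-byte char #4 = D7 A2.
Offset 11: leading byte 0x6A = 01101010 → 1-byte char #5 = 6A.
Offset 12: leading byte 0xE1 = 11100001 → 3-byte char #6 = E1 9A BA.
Offset 15: leading byte 0x5E = 01011110 → 1-byte char #7 = 5E.
Offset 16: leading byte 0xE0 = 11100000 → 3-byte char #8 = E0 A4 99.
Offset 19: leading byte 0xF0 = 11110000 → 4-byte char #9 = F0 9F 92 88.
Offset 23: leading byte 0xEA = 11101010 → 3-byte char #10 = EA 82 A4.
Leading byte 0xEA = 11101010 matches 1110xxxx → 3-byte sequence.
Byte 1: 0xEA = 11101010, payload 1010 (4 bits).
Byte 2: 0x82 = 10000010 (10xxxxxx ✓), payload 000010.
Byte 3: 0xA4 = 10100100 (10xxxxxx ✓), payload 100100.
Concatenate: 1010000010100100 = 0xA0A4 (16 bits → U+A0A4).

U+A0A4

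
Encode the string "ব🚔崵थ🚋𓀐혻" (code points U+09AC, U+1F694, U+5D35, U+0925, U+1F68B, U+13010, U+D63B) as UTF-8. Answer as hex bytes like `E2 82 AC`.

U+09AC: 3-byte form → E0 A6 AC.
U+1F694: 4-byte form → F0 9F 9A 94.
U+5D35: 3-byte form → E5 B4 B5.
U+0925: 3-byte form → E0 A4 A5.
U+1F68B: 4-byte form → F0 9F 9A 8B.
U+13010: 4-byte form → F0 93 80 90.
U+D63B: 3-byte form → ED 98 BB.
Concatenated (24 bytes): E0 A6 AC F0 9F 9A 94 E5 B4 B5 E0 A4 A5 F0 9F 9A 8B F0 93 80 90 ED 98 BB.

E0 A6 AC F0 9F 9A 94 E5 B4 B5 E0 A4 A5 F0 9F 9A 8B F0 93 80 90 ED 98 BB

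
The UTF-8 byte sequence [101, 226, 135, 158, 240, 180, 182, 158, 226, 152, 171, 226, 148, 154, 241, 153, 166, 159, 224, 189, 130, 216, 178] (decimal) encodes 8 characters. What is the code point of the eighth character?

U+0632

Offset 0: leading byte 0x65 = 01100101 → 1-byte char #1 = 65.
Offset 1: leading byte 0xE2 = 11100010 → 3-byte char #2 = E2 87 9E.
Offset 4: leading byte 0xF0 = 11110000 → 4-byte char #3 = F0 B4 B6 9E.
Offset 8: leading byte 0xE2 = 11100010 → 3-byte char #4 = E2 98 AB.
Offset 11: leading byte 0xE2 = 11100010 → 3-byte char #5 = E2 94 9A.
Offset 14: leading byte 0xF1 = 11110001 → 4-byte char #6 = F1 99 A6 9F.
Offset 18: leading byte 0xE0 = 11100000 → 3-byte char #7 = E0 BD 82.
Offset 21: leading byte 0xD8 = 11011000 → 2-byte char #8 = D8 B2.
Leading byte 0xD8 = 11011000 matches 110xxxxx → 2-byte sequence.
Byte 1: 0xD8 = 11011000, payload 11000 (5 bits).
Byte 2: 0xB2 = 10110010 (10xxxxxx ✓), payload 110010.
Concatenate: 11000110010 = 0x632 (11 bits → U+0632).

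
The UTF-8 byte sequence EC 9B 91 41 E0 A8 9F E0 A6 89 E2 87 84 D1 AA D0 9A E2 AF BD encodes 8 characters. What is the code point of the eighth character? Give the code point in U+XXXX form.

Offset 0: leading byte 0xEC = 11101100 → 3-byte char #1 = EC 9B 91.
Offset 3: leading byte 0x41 = 01000001 → 1-byte char #2 = 41.
Offset 4: leading byte 0xE0 = 11100000 → 3-byte char #3 = E0 A8 9F.
Offset 7: leading byte 0xE0 = 11100000 → 3-byte char #4 = E0 A6 89.
Offset 10: leading byte 0xE2 = 11100010 → 3-byte char #5 = E2 87 84.
Offset 13: leading byte 0xD1 = 11010001 → 2-byte char #6 = D1 AA.
Offset 15: leading byte 0xD0 = 11010000 → 2-byte char #7 = D0 9A.
Offset 17: leading byte 0xE2 = 11100010 → 3-byte char #8 = E2 AF BD.
Leading byte 0xE2 = 11100010 matches 1110xxxx → 3-byte sequence.
Byte 1: 0xE2 = 11100010, payload 0010 (4 bits).
Byte 2: 0xAF = 10101111 (10xxxxxx ✓), payload 101111.
Byte 3: 0xBD = 10111101 (10xxxxxx ✓), payload 111101.
Concatenate: 0010101111111101 = 0x2BFD (16 bits → U+2BFD).

U+2BFD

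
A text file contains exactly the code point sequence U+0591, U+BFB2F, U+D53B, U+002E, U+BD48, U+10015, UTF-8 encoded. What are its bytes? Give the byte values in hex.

D6 91 F2 BF AC AF ED 94 BB 2E EB B5 88 F0 90 80 95

U+0591: 2-byte form → D6 91.
U+BFB2F: 4-byte form → F2 BF AC AF.
U+D53B: 3-byte form → ED 94 BB.
U+002E: 1-byte form → 2E.
U+BD48: 3-byte form → EB B5 88.
U+10015: 4-byte form → F0 90 80 95.
Concatenated (17 bytes): D6 91 F2 BF AC AF ED 94 BB 2E EB B5 88 F0 90 80 95.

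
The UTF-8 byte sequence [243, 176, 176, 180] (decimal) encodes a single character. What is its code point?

U+F0C34

Leading byte 0xF3 = 11110011 matches 11110xxx → 4-byte sequence.
Byte 1: 0xF3 = 11110011, payload 011 (3 bits).
Byte 2: 0xB0 = 10110000 (10xxxxxx ✓), payload 110000.
Byte 3: 0xB0 = 10110000 (10xxxxxx ✓), payload 110000.
Byte 4: 0xB4 = 10110100 (10xxxxxx ✓), payload 110100.
Concatenate: 011110000110000110100 = 0xF0C34 (21 bits → U+F0C34).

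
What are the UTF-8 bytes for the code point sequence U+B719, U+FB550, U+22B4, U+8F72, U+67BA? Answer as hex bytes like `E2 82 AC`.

U+B719: 3-byte form → EB 9C 99.
U+FB550: 4-byte form → F3 BB 95 90.
U+22B4: 3-byte form → E2 8A B4.
U+8F72: 3-byte form → E8 BD B2.
U+67BA: 3-byte form → E6 9E BA.
Concatenated (16 bytes): EB 9C 99 F3 BB 95 90 E2 8A B4 E8 BD B2 E6 9E BA.

EB 9C 99 F3 BB 95 90 E2 8A B4 E8 BD B2 E6 9E BA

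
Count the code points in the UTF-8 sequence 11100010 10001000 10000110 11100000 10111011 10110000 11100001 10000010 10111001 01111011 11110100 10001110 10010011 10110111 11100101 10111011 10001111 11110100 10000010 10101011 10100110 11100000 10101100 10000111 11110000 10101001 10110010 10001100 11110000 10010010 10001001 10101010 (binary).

Byte at offset 0: 0xE2 = 11100010 → 3-byte char (#1). Advance 3.
Byte at offset 3: 0xE0 = 11100000 → 3-byte char (#2). Advance 3.
Byte at offset 6: 0xE1 = 11100001 → 3-byte char (#3). Advance 3.
Byte at offset 9: 0x7B = 01111011 → 1-byte char (#4). Advance 1.
Byte at offset 10: 0xF4 = 11110100 → 4-byte char (#5). Advance 4.
Byte at offset 14: 0xE5 = 11100101 → 3-byte char (#6). Advance 3.
Byte at offset 17: 0xF4 = 11110100 → 4-byte char (#7). Advance 4.
Byte at offset 21: 0xE0 = 11100000 → 3-byte char (#8). Advance 3.
Byte at offset 24: 0xF0 = 11110000 → 4-byte char (#9). Advance 4.
Byte at offset 28: 0xF0 = 11110000 → 4-byte char (#10). Advance 4.
Reached end at offset 32 after 10 code points.

10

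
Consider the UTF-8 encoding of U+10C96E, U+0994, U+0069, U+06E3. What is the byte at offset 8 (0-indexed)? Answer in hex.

U+10C96E → 4-byte form F4 8C A5 AE at offsets 0–3.
U+0994 → 3-byte form E0 A6 94 at offsets 4–6.
U+0069 → 1-byte form 69 at offsets 7–7.
U+06E3 → 2-byte form DB A3 at offsets 8–9.
Offset 8 falls in char 4's range; it's byte 1 of DB A3 = 0xDB.

0xDB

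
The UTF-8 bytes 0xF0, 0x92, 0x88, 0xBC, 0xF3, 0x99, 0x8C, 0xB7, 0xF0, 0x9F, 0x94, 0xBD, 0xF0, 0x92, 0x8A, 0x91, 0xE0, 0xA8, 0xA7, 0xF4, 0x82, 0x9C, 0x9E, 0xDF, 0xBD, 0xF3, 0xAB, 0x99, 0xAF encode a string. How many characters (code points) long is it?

8

Byte at offset 0: 0xF0 = 11110000 → 4-byte char (#1). Advance 4.
Byte at offset 4: 0xF3 = 11110011 → 4-byte char (#2). Advance 4.
Byte at offset 8: 0xF0 = 11110000 → 4-byte char (#3). Advance 4.
Byte at offset 12: 0xF0 = 11110000 → 4-byte char (#4). Advance 4.
Byte at offset 16: 0xE0 = 11100000 → 3-byte char (#5). Advance 3.
Byte at offset 19: 0xF4 = 11110100 → 4-byte char (#6). Advance 4.
Byte at offset 23: 0xDF = 11011111 → 2-byte char (#7). Advance 2.
Byte at offset 25: 0xF3 = 11110011 → 4-byte char (#8). Advance 4.
Reached end at offset 29 after 8 code points.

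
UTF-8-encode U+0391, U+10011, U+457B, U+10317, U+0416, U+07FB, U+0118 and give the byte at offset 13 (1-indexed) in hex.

1-indexed offset 13 is 0-indexed offset 12.
U+0391 → 2-byte form CE 91 at offsets 0–1.
U+10011 → 4-byte form F0 90 80 91 at offsets 2–5.
U+457B → 3-byte form E4 95 BB at offsets 6–8.
U+10317 → 4-byte form F0 90 8C 97 at offsets 9–12.
Offset 12 falls in char 4's range; it's byte 4 of F0 90 8C 97 = 0x97.

0x97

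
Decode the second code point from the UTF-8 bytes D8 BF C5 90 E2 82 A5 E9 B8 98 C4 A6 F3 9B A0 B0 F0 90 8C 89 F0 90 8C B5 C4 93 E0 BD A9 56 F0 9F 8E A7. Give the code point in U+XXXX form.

U+0150

Offset 0: leading byte 0xD8 = 11011000 → 2-byte char #1 = D8 BF.
Offset 2: leading byte 0xC5 = 11000101 → 2-byte char #2 = C5 90.
Leading byte 0xC5 = 11000101 matches 110xxxxx → 2-byte sequence.
Byte 1: 0xC5 = 11000101, payload 00101 (5 bits).
Byte 2: 0x90 = 10010000 (10xxxxxx ✓), payload 010000.
Concatenate: 00101010000 = 0x150 (11 bits → U+0150).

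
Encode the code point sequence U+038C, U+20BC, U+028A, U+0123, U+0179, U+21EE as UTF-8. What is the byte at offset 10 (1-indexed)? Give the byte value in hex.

1-indexed offset 10 is 0-indexed offset 9.
U+038C → 2-byte form CE 8C at offsets 0–1.
U+20BC → 3-byte form E2 82 BC at offsets 2–4.
U+028A → 2-byte form CA 8A at offsets 5–6.
U+0123 → 2-byte form C4 A3 at offsets 7–8.
U+0179 → 2-byte form C5 B9 at offsets 9–10.
Offset 9 falls in char 5's range; it's byte 1 of C5 B9 = 0xC5.

0xC5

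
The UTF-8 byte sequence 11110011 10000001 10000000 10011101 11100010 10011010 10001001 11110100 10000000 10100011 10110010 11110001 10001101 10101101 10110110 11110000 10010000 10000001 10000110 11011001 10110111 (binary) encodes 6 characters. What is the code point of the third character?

U+1008F2

Offset 0: leading byte 0xF3 = 11110011 → 4-byte char #1 = F3 81 80 9D.
Offset 4: leading byte 0xE2 = 11100010 → 3-byte char #2 = E2 9A 89.
Offset 7: leading byte 0xF4 = 11110100 → 4-byte char #3 = F4 80 A3 B2.
Leading byte 0xF4 = 11110100 matches 11110xxx → 4-byte sequence.
Byte 1: 0xF4 = 11110100, payload 100 (3 bits).
Byte 2: 0x80 = 10000000 (10xxxxxx ✓), payload 000000.
Byte 3: 0xA3 = 10100011 (10xxxxxx ✓), payload 100011.
Byte 4: 0xB2 = 10110010 (10xxxxxx ✓), payload 110010.
Concatenate: 100000000100011110010 = 0x1008F2 (21 bits → U+1008F2).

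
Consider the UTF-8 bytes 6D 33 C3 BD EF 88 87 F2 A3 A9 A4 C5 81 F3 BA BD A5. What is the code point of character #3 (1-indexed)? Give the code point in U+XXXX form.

U+00FD

Offset 0: leading byte 0x6D = 01101101 → 1-byte char #1 = 6D.
Offset 1: leading byte 0x33 = 00110011 → 1-byte char #2 = 33.
Offset 2: leading byte 0xC3 = 11000011 → 2-byte char #3 = C3 BD.
Leading byte 0xC3 = 11000011 matches 110xxxxx → 2-byte sequence.
Byte 1: 0xC3 = 11000011, payload 00011 (5 bits).
Byte 2: 0xBD = 10111101 (10xxxxxx ✓), payload 111101.
Concatenate: 00011111101 = 0xFD (11 bits → U+00FD).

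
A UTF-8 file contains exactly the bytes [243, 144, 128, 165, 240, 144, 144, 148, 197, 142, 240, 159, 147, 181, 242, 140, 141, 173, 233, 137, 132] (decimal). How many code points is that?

6

Byte at offset 0: 0xF3 = 11110011 → 4-byte char (#1). Advance 4.
Byte at offset 4: 0xF0 = 11110000 → 4-byte char (#2). Advance 4.
Byte at offset 8: 0xC5 = 11000101 → 2-byte char (#3). Advance 2.
Byte at offset 10: 0xF0 = 11110000 → 4-byte char (#4). Advance 4.
Byte at offset 14: 0xF2 = 11110010 → 4-byte char (#5). Advance 4.
Byte at offset 18: 0xE9 = 11101001 → 3-byte char (#6). Advance 3.
Reached end at offset 21 after 6 code points.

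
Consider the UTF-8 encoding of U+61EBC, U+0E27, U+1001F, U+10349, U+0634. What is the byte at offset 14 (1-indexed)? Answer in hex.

0x8D

1-indexed offset 14 is 0-indexed offset 13.
U+61EBC → 4-byte form F1 A1 BA BC at offsets 0–3.
U+0E27 → 3-byte form E0 B8 A7 at offsets 4–6.
U+1001F → 4-byte form F0 90 80 9F at offsets 7–10.
U+10349 → 4-byte form F0 90 8D 89 at offsets 11–14.
Offset 13 falls in char 4's range; it's byte 3 of F0 90 8D 89 = 0x8D.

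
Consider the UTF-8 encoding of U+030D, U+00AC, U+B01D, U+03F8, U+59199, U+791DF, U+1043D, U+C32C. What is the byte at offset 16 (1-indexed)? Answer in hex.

0x87

1-indexed offset 16 is 0-indexed offset 15.
U+030D → 2-byte form CC 8D at offsets 0–1.
U+00AC → 2-byte form C2 AC at offsets 2–3.
U+B01D → 3-byte form EB 80 9D at offsets 4–6.
U+03F8 → 2-byte form CF B8 at offsets 7–8.
U+59199 → 4-byte form F1 99 86 99 at offsets 9–12.
U+791DF → 4-byte form F1 B9 87 9F at offsets 13–16.
Offset 15 falls in char 6's range; it's byte 3 of F1 B9 87 9F = 0x87.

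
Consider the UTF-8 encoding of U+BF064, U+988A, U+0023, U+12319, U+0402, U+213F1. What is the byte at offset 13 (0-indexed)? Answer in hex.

U+BF064 → 4-byte form F2 BF 81 A4 at offsets 0–3.
U+988A → 3-byte form E9 A2 8A at offsets 4–6.
U+0023 → 1-byte form 23 at offsets 7–7.
U+12319 → 4-byte form F0 92 8C 99 at offsets 8–11.
U+0402 → 2-byte form D0 82 at offsets 12–13.
Offset 13 falls in char 5's range; it's byte 2 of D0 82 = 0x82.

0x82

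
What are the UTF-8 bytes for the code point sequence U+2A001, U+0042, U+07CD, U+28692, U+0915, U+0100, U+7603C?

U+2A001: 4-byte form → F0 AA 80 81.
U+0042: 1-byte form → 42.
U+07CD: 2-byte form → DF 8D.
U+28692: 4-byte form → F0 A8 9A 92.
U+0915: 3-byte form → E0 A4 95.
U+0100: 2-byte form → C4 80.
U+7603C: 4-byte form → F1 B6 80 BC.
Concatenated (20 bytes): F0 AA 80 81 42 DF 8D F0 A8 9A 92 E0 A4 95 C4 80 F1 B6 80 BC.

F0 AA 80 81 42 DF 8D F0 A8 9A 92 E0 A4 95 C4 80 F1 B6 80 BC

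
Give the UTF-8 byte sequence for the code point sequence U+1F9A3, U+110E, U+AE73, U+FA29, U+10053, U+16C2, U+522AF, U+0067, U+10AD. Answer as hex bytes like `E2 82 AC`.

U+1F9A3: 4-byte form → F0 9F A6 A3.
U+110E: 3-byte form → E1 84 8E.
U+AE73: 3-byte form → EA B9 B3.
U+FA29: 3-byte form → EF A8 A9.
U+10053: 4-byte form → F0 90 81 93.
U+16C2: 3-byte form → E1 9B 82.
U+522AF: 4-byte form → F1 92 8A AF.
U+0067: 1-byte form → 67.
U+10AD: 3-byte form → E1 82 AD.
Concatenated (28 bytes): F0 9F A6 A3 E1 84 8E EA B9 B3 EF A8 A9 F0 90 81 93 E1 9B 82 F1 92 8A AF 67 E1 82 AD.

F0 9F A6 A3 E1 84 8E EA B9 B3 EF A8 A9 F0 90 81 93 E1 9B 82 F1 92 8A AF 67 E1 82 AD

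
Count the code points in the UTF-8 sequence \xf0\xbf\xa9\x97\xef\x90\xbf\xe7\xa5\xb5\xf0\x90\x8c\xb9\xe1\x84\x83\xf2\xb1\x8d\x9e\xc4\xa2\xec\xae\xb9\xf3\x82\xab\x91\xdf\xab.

Byte at offset 0: 0xF0 = 11110000 → 4-byte char (#1). Advance 4.
Byte at offset 4: 0xEF = 11101111 → 3-byte char (#2). Advance 3.
Byte at offset 7: 0xE7 = 11100111 → 3-byte char (#3). Advance 3.
Byte at offset 10: 0xF0 = 11110000 → 4-byte char (#4). Advance 4.
Byte at offset 14: 0xE1 = 11100001 → 3-byte char (#5). Advance 3.
Byte at offset 17: 0xF2 = 11110010 → 4-byte char (#6). Advance 4.
Byte at offset 21: 0xC4 = 11000100 → 2-byte char (#7). Advance 2.
Byte at offset 23: 0xEC = 11101100 → 3-byte char (#8). Advance 3.
Byte at offset 26: 0xF3 = 11110011 → 4-byte char (#9). Advance 4.
Byte at offset 30: 0xDF = 11011111 → 2-byte char (#10). Advance 2.
Reached end at offset 32 after 10 code points.

10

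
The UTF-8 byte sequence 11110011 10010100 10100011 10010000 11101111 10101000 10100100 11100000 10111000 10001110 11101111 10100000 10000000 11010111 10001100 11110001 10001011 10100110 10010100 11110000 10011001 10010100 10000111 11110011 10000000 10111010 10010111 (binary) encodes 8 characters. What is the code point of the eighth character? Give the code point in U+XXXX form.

U+C0E97

Offset 0: leading byte 0xF3 = 11110011 → 4-byte char #1 = F3 94 A3 90.
Offset 4: leading byte 0xEF = 11101111 → 3-byte char #2 = EF A8 A4.
Offset 7: leading byte 0xE0 = 11100000 → 3-byte char #3 = E0 B8 8E.
Offset 10: leading byte 0xEF = 11101111 → 3-byte char #4 = EF A0 80.
Offset 13: leading byte 0xD7 = 11010111 → 2-byte char #5 = D7 8C.
Offset 15: leading byte 0xF1 = 11110001 → 4-byte char #6 = F1 8B A6 94.
Offset 19: leading byte 0xF0 = 11110000 → 4-byte char #7 = F0 99 94 87.
Offset 23: leading byte 0xF3 = 11110011 → 4-byte char #8 = F3 80 BA 97.
Leading byte 0xF3 = 11110011 matches 11110xxx → 4-byte sequence.
Byte 1: 0xF3 = 11110011, payload 011 (3 bits).
Byte 2: 0x80 = 10000000 (10xxxxxx ✓), payload 000000.
Byte 3: 0xBA = 10111010 (10xxxxxx ✓), payload 111010.
Byte 4: 0x97 = 10010111 (10xxxxxx ✓), payload 010111.
Concatenate: 011000000111010010111 = 0xC0E97 (21 bits → U+C0E97).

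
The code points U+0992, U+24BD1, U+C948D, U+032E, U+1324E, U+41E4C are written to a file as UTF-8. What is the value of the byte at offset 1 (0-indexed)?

0xA6

U+0992 → 3-byte form E0 A6 92 at offsets 0–2.
Offset 1 falls in char 1's range; it's byte 2 of E0 A6 92 = 0xA6.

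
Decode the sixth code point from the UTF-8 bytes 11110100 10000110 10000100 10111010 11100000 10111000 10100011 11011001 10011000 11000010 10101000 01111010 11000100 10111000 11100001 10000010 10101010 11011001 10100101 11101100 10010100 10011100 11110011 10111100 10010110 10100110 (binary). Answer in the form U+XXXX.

Offset 0: leading byte 0xF4 = 11110100 → 4-byte char #1 = F4 86 84 BA.
Offset 4: leading byte 0xE0 = 11100000 → 3-byte char #2 = E0 B8 A3.
Offset 7: leading byte 0xD9 = 11011001 → 2-byte char #3 = D9 98.
Offset 9: leading byte 0xC2 = 11000010 → 2-byte char #4 = C2 A8.
Offset 11: leading byte 0x7A = 01111010 → 1-byte char #5 = 7A.
Offset 12: leading byte 0xC4 = 11000100 → 2-byte char #6 = C4 B8.
Leading byte 0xC4 = 11000100 matches 110xxxxx → 2-byte sequence.
Byte 1: 0xC4 = 11000100, payload 00100 (5 bits).
Byte 2: 0xB8 = 10111000 (10xxxxxx ✓), payload 111000.
Concatenate: 00100111000 = 0x138 (11 bits → U+0138).

U+0138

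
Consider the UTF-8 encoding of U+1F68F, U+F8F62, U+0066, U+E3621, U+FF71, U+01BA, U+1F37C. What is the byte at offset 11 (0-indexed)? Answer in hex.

U+1F68F → 4-byte form F0 9F 9A 8F at offsets 0–3.
U+F8F62 → 4-byte form F3 B8 BD A2 at offsets 4–7.
U+0066 → 1-byte form 66 at offsets 8–8.
U+E3621 → 4-byte form F3 A3 98 A1 at offsets 9–12.
Offset 11 falls in char 4's range; it's byte 3 of F3 A3 98 A1 = 0x98.

0x98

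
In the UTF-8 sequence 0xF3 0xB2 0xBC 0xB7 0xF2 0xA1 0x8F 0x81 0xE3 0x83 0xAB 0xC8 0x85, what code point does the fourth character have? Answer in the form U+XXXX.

Offset 0: leading byte 0xF3 = 11110011 → 4-byte char #1 = F3 B2 BC B7.
Offset 4: leading byte 0xF2 = 11110010 → 4-byte char #2 = F2 A1 8F 81.
Offset 8: leading byte 0xE3 = 11100011 → 3-byte char #3 = E3 83 AB.
Offset 11: leading byte 0xC8 = 11001000 → 2-byte char #4 = C8 85.
Leading byte 0xC8 = 11001000 matches 110xxxxx → 2-byte sequence.
Byte 1: 0xC8 = 11001000, payload 01000 (5 bits).
Byte 2: 0x85 = 10000101 (10xxxxxx ✓), payload 000101.
Concatenate: 01000000101 = 0x205 (11 bits → U+0205).

U+0205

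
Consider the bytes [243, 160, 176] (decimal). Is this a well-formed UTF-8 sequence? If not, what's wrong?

Leading byte 0xF3 = 11110011 → 4-byte form, but only 3 bytes are present.

invalid (sequence truncated)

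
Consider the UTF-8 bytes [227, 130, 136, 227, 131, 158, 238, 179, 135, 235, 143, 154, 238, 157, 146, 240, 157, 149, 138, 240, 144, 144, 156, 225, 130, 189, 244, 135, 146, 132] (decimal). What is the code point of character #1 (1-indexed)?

Offset 0: leading byte 0xE3 = 11100011 → 3-byte char #1 = E3 82 88.
Leading byte 0xE3 = 11100011 matches 1110xxxx → 3-byte sequence.
Byte 1: 0xE3 = 11100011, payload 0011 (4 bits).
Byte 2: 0x82 = 10000010 (10xxxxxx ✓), payload 000010.
Byte 3: 0x88 = 10001000 (10xxxxxx ✓), payload 001000.
Concatenate: 0011000010001000 = 0x3088 (16 bits → U+3088).

U+3088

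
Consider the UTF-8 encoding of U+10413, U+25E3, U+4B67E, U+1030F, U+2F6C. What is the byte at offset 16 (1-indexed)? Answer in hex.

1-indexed offset 16 is 0-indexed offset 15.
U+10413 → 4-byte form F0 90 90 93 at offsets 0–3.
U+25E3 → 3-byte form E2 97 A3 at offsets 4–6.
U+4B67E → 4-byte form F1 8B 99 BE at offsets 7–10.
U+1030F → 4-byte form F0 90 8C 8F at offsets 11–14.
U+2F6C → 3-byte form E2 BD AC at offsets 15–17.
Offset 15 falls in char 5's range; it's byte 1 of E2 BD AC = 0xE2.

0xE2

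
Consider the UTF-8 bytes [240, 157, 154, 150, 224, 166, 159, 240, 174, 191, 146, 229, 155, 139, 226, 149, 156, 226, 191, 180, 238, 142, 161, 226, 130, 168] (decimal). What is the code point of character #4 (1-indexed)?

U+56CB

Offset 0: leading byte 0xF0 = 11110000 → 4-byte char #1 = F0 9D 9A 96.
Offset 4: leading byte 0xE0 = 11100000 → 3-byte char #2 = E0 A6 9F.
Offset 7: leading byte 0xF0 = 11110000 → 4-byte char #3 = F0 AE BF 92.
Offset 11: leading byte 0xE5 = 11100101 → 3-byte char #4 = E5 9B 8B.
Leading byte 0xE5 = 11100101 matches 1110xxxx → 3-byte sequence.
Byte 1: 0xE5 = 11100101, payload 0101 (4 bits).
Byte 2: 0x9B = 10011011 (10xxxxxx ✓), payload 011011.
Byte 3: 0x8B = 10001011 (10xxxxxx ✓), payload 001011.
Concatenate: 0101011011001011 = 0x56CB (16 bits → U+56CB).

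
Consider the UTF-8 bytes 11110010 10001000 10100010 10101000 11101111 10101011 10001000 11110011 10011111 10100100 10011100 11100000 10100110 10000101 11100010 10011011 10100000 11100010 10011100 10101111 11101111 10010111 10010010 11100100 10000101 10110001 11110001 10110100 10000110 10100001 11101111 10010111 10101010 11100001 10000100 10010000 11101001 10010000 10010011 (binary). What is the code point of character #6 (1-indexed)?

U+272F

Offset 0: leading byte 0xF2 = 11110010 → 4-byte char #1 = F2 88 A2 A8.
Offset 4: leading byte 0xEF = 11101111 → 3-byte char #2 = EF AB 88.
Offset 7: leading byte 0xF3 = 11110011 → 4-byte char #3 = F3 9F A4 9C.
Offset 11: leading byte 0xE0 = 11100000 → 3-byte char #4 = E0 A6 85.
Offset 14: leading byte 0xE2 = 11100010 → 3-byte char #5 = E2 9B A0.
Offset 17: leading byte 0xE2 = 11100010 → 3-byte char #6 = E2 9C AF.
Leading byte 0xE2 = 11100010 matches 1110xxxx → 3-byte sequence.
Byte 1: 0xE2 = 11100010, payload 0010 (4 bits).
Byte 2: 0x9C = 10011100 (10xxxxxx ✓), payload 011100.
Byte 3: 0xAF = 10101111 (10xxxxxx ✓), payload 101111.
Concatenate: 0010011100101111 = 0x272F (16 bits → U+272F).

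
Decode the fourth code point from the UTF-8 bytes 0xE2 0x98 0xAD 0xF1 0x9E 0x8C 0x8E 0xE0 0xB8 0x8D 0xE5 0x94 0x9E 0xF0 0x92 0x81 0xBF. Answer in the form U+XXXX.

Offset 0: leading byte 0xE2 = 11100010 → 3-byte char #1 = E2 98 AD.
Offset 3: leading byte 0xF1 = 11110001 → 4-byte char #2 = F1 9E 8C 8E.
Offset 7: leading byte 0xE0 = 11100000 → 3-byte char #3 = E0 B8 8D.
Offset 10: leading byte 0xE5 = 11100101 → 3-byte char #4 = E5 94 9E.
Leading byte 0xE5 = 11100101 matches 1110xxxx → 3-byte sequence.
Byte 1: 0xE5 = 11100101, payload 0101 (4 bits).
Byte 2: 0x94 = 10010100 (10xxxxxx ✓), payload 010100.
Byte 3: 0x9E = 10011110 (10xxxxxx ✓), payload 011110.
Concatenate: 0101010100011110 = 0x551E (16 bits → U+551E).

U+551E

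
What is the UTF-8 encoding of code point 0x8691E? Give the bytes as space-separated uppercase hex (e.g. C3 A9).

F2 86 A4 9E

U+8691E = 0x8691E = 551198 decimal. In range U+10000–U+10FFFF → 4-byte form: 11110xxx 10xxxxxx 10xxxxxx 10xxxxxx.
Binary (21 bits): 010000110100100011110.
Split 3+6+6+6: 010 | 000110 | 100100 | 011110.
Byte 1: 11110010 = 0xF2.
Byte 2: 10000110 = 0x86.
Byte 3: 10100100 = 0xA4.
Byte 4: 10011110 = 0x9E.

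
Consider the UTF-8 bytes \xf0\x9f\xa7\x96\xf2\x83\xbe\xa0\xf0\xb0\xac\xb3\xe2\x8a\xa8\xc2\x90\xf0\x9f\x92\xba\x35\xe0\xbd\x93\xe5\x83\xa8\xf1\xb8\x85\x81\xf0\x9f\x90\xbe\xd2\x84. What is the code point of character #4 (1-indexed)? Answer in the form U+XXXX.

Offset 0: leading byte 0xF0 = 11110000 → 4-byte char #1 = F0 9F A7 96.
Offset 4: leading byte 0xF2 = 11110010 → 4-byte char #2 = F2 83 BE A0.
Offset 8: leading byte 0xF0 = 11110000 → 4-byte char #3 = F0 B0 AC B3.
Offset 12: leading byte 0xE2 = 11100010 → 3-byte char #4 = E2 8A A8.
Leading byte 0xE2 = 11100010 matches 1110xxxx → 3-byte sequence.
Byte 1: 0xE2 = 11100010, payload 0010 (4 bits).
Byte 2: 0x8A = 10001010 (10xxxxxx ✓), payload 001010.
Byte 3: 0xA8 = 10101000 (10xxxxxx ✓), payload 101000.
Concatenate: 0010001010101000 = 0x22A8 (16 bits → U+22A8).

U+22A8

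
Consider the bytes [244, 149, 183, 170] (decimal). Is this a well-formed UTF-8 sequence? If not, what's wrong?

invalid (encodes a value above U+10FFFF)

Leading byte 0xF4 = 11110100 → 4-byte form.
Payload = 0x115DEA, which exceeds U+10FFFF, the maximum Unicode code point. (Leading bytes F5–FF, or F4 followed by ≥ 0x90, are invalid.)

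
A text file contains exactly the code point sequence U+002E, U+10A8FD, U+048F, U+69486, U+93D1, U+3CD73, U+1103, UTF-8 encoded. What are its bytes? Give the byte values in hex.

U+002E: 1-byte form → 2E.
U+10A8FD: 4-byte form → F4 8A A3 BD.
U+048F: 2-byte form → D2 8F.
U+69486: 4-byte form → F1 A9 92 86.
U+93D1: 3-byte form → E9 8F 91.
U+3CD73: 4-byte form → F0 BC B5 B3.
U+1103: 3-byte form → E1 84 83.
Concatenated (21 bytes): 2E F4 8A A3 BD D2 8F F1 A9 92 86 E9 8F 91 F0 BC B5 B3 E1 84 83.

2E F4 8A A3 BD D2 8F F1 A9 92 86 E9 8F 91 F0 BC B5 B3 E1 84 83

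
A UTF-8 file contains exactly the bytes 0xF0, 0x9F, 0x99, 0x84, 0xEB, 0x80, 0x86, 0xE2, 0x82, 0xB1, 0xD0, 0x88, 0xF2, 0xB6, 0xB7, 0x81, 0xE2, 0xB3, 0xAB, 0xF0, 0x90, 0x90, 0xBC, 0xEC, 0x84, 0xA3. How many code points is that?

Byte at offset 0: 0xF0 = 11110000 → 4-byte char (#1). Advance 4.
Byte at offset 4: 0xEB = 11101011 → 3-byte char (#2). Advance 3.
Byte at offset 7: 0xE2 = 11100010 → 3-byte char (#3). Advance 3.
Byte at offset 10: 0xD0 = 11010000 → 2-byte char (#4). Advance 2.
Byte at offset 12: 0xF2 = 11110010 → 4-byte char (#5). Advance 4.
Byte at offset 16: 0xE2 = 11100010 → 3-byte char (#6). Advance 3.
Byte at offset 19: 0xF0 = 11110000 → 4-byte char (#7). Advance 4.
Byte at offset 23: 0xEC = 11101100 → 3-byte char (#8). Advance 3.
Reached end at offset 26 after 8 code points.

8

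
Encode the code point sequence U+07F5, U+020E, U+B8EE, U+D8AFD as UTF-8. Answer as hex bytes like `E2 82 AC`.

DF B5 C8 8E EB A3 AE F3 98 AB BD

U+07F5: 2-byte form → DF B5.
U+020E: 2-byte form → C8 8E.
U+B8EE: 3-byte form → EB A3 AE.
U+D8AFD: 4-byte form → F3 98 AB BD.
Concatenated (11 bytes): DF B5 C8 8E EB A3 AE F3 98 AB BD.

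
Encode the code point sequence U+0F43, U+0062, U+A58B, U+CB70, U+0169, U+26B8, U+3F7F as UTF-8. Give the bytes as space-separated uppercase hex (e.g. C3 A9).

E0 BD 83 62 EA 96 8B EC AD B0 C5 A9 E2 9A B8 E3 BD BF

U+0F43: 3-byte form → E0 BD 83.
U+0062: 1-byte form → 62.
U+A58B: 3-byte form → EA 96 8B.
U+CB70: 3-byte form → EC AD B0.
U+0169: 2-byte form → C5 A9.
U+26B8: 3-byte form → E2 9A B8.
U+3F7F: 3-byte form → E3 BD BF.
Concatenated (18 bytes): E0 BD 83 62 EA 96 8B EC AD B0 C5 A9 E2 9A B8 E3 BD BF.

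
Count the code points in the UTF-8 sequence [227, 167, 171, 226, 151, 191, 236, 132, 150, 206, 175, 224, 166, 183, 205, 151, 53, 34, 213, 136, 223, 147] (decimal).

Byte at offset 0: 0xE3 = 11100011 → 3-byte char (#1). Advance 3.
Byte at offset 3: 0xE2 = 11100010 → 3-byte char (#2). Advance 3.
Byte at offset 6: 0xEC = 11101100 → 3-byte char (#3). Advance 3.
Byte at offset 9: 0xCE = 11001110 → 2-byte char (#4). Advance 2.
Byte at offset 11: 0xE0 = 11100000 → 3-byte char (#5). Advance 3.
Byte at offset 14: 0xCD = 11001101 → 2-byte char (#6). Advance 2.
Byte at offset 16: 0x35 = 00110101 → 1-byte char (#7). Advance 1.
Byte at offset 17: 0x22 = 00100010 → 1-byte char (#8). Advance 1.
Byte at offset 18: 0xD5 = 11010101 → 2-byte char (#9). Advance 2.
Byte at offset 20: 0xDF = 11011111 → 2-byte char (#10). Advance 2.
Reached end at offset 22 after 10 code points.

10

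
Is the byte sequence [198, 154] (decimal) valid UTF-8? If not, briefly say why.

valid

Leading byte 0xC6 = 11000110 → 2-byte form.
Continuation bytes 0x9A=10011010 all match 10xxxxxx.
Decoded value 0x19A is ≥ 0x80 (shortest form) and not a surrogate.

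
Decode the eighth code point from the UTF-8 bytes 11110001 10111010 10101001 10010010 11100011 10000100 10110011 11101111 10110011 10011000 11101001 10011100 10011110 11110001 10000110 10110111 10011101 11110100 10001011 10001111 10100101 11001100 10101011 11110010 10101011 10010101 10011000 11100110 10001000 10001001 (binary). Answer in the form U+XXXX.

U+AB558

Offset 0: leading byte 0xF1 = 11110001 → 4-byte char #1 = F1 BA A9 92.
Offset 4: leading byte 0xE3 = 11100011 → 3-byte char #2 = E3 84 B3.
Offset 7: leading byte 0xEF = 11101111 → 3-byte char #3 = EF B3 98.
Offset 10: leading byte 0xE9 = 11101001 → 3-byte char #4 = E9 9C 9E.
Offset 13: leading byte 0xF1 = 11110001 → 4-byte char #5 = F1 86 B7 9D.
Offset 17: leading byte 0xF4 = 11110100 → 4-byte char #6 = F4 8B 8F A5.
Offset 21: leading byte 0xCC = 11001100 → 2-byte char #7 = CC AB.
Offset 23: leading byte 0xF2 = 11110010 → 4-byte char #8 = F2 AB 95 98.
Leading byte 0xF2 = 11110010 matches 11110xxx → 4-byte sequence.
Byte 1: 0xF2 = 11110010, payload 010 (3 bits).
Byte 2: 0xAB = 10101011 (10xxxxxx ✓), payload 101011.
Byte 3: 0x95 = 10010101 (10xxxxxx ✓), payload 010101.
Byte 4: 0x98 = 10011000 (10xxxxxx ✓), payload 011000.
Concatenate: 010101011010101011000 = 0xAB558 (21 bits → U+AB558).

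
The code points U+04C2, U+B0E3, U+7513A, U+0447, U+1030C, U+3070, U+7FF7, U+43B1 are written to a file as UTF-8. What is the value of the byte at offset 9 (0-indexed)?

0xD1

U+04C2 → 2-byte form D3 82 at offsets 0–1.
U+B0E3 → 3-byte form EB 83 A3 at offsets 2–4.
U+7513A → 4-byte form F1 B5 84 BA at offsets 5–8.
U+0447 → 2-byte form D1 87 at offsets 9–10.
Offset 9 falls in char 4's range; it's byte 1 of D1 87 = 0xD1.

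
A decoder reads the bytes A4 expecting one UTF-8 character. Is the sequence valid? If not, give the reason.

invalid (continuation byte with no leading byte)

Byte 0xA4 = 10100100 has the form 10xxxxxx — a continuation byte — but there is no preceding leading byte.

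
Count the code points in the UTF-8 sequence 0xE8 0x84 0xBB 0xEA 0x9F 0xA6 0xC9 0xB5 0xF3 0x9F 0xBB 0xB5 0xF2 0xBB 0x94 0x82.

Byte at offset 0: 0xE8 = 11101000 → 3-byte char (#1). Advance 3.
Byte at offset 3: 0xEA = 11101010 → 3-byte char (#2). Advance 3.
Byte at offset 6: 0xC9 = 11001001 → 2-byte char (#3). Advance 2.
Byte at offset 8: 0xF3 = 11110011 → 4-byte char (#4). Advance 4.
Byte at offset 12: 0xF2 = 11110010 → 4-byte char (#5). Advance 4.
Reached end at offset 16 after 5 code points.

5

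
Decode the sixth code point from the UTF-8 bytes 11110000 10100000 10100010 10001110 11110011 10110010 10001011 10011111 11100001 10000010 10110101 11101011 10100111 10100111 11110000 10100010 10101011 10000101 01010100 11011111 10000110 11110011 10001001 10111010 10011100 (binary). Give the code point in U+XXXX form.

Offset 0: leading byte 0xF0 = 11110000 → 4-byte char #1 = F0 A0 A2 8E.
Offset 4: leading byte 0xF3 = 11110011 → 4-byte char #2 = F3 B2 8B 9F.
Offset 8: leading byte 0xE1 = 11100001 → 3-byte char #3 = E1 82 B5.
Offset 11: leading byte 0xEB = 11101011 → 3-byte char #4 = EB A7 A7.
Offset 14: leading byte 0xF0 = 11110000 → 4-byte char #5 = F0 A2 AB 85.
Offset 18: leading byte 0x54 = 01010100 → 1-byte char #6 = 54.
Leading byte 0x54 = 01010100 matches 0xxxxxxx → 1-byte sequence.
Byte 1: 0x54 = 01010100, payload 1010100 (7 bits).
Concatenate: 1010100 = 0x54 (7 bits → U+0054).

U+0054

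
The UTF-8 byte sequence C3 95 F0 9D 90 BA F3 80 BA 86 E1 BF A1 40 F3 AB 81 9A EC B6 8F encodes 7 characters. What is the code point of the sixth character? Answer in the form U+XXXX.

U+EB05A

Offset 0: leading byte 0xC3 = 11000011 → 2-byte char #1 = C3 95.
Offset 2: leading byte 0xF0 = 11110000 → 4-byte char #2 = F0 9D 90 BA.
Offset 6: leading byte 0xF3 = 11110011 → 4-byte char #3 = F3 80 BA 86.
Offset 10: leading byte 0xE1 = 11100001 → 3-byte char #4 = E1 BF A1.
Offset 13: leading byte 0x40 = 01000000 → 1-byte char #5 = 40.
Offset 14: leading byte 0xF3 = 11110011 → 4-byte char #6 = F3 AB 81 9A.
Leading byte 0xF3 = 11110011 matches 11110xxx → 4-byte sequence.
Byte 1: 0xF3 = 11110011, payload 011 (3 bits).
Byte 2: 0xAB = 10101011 (10xxxxxx ✓), payload 101011.
Byte 3: 0x81 = 10000001 (10xxxxxx ✓), payload 000001.
Byte 4: 0x9A = 10011010 (10xxxxxx ✓), payload 011010.
Concatenate: 011101011000001011010 = 0xEB05A (21 bits → U+EB05A).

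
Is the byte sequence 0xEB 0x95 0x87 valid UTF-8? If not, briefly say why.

valid

Leading byte 0xEB = 11101011 → 3-byte form.
Continuation bytes 0x95=10010101, 0x87=10000111 all match 10xxxxxx.
Decoded value 0xB547 is ≥ 0x800 (shortest form) and not a surrogate.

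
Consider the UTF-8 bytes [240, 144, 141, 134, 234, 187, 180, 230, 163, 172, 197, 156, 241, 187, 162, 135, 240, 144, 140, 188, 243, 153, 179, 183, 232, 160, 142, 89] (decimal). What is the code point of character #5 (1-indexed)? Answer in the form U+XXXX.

Offset 0: leading byte 0xF0 = 11110000 → 4-byte char #1 = F0 90 8D 86.
Offset 4: leading byte 0xEA = 11101010 → 3-byte char #2 = EA BB B4.
Offset 7: leading byte 0xE6 = 11100110 → 3-byte char #3 = E6 A3 AC.
Offset 10: leading byte 0xC5 = 11000101 → 2-byte char #4 = C5 9C.
Offset 12: leading byte 0xF1 = 11110001 → 4-byte char #5 = F1 BB A2 87.
Leading byte 0xF1 = 11110001 matches 11110xxx → 4-byte sequence.
Byte 1: 0xF1 = 11110001, payload 001 (3 bits).
Byte 2: 0xBB = 10111011 (10xxxxxx ✓), payload 111011.
Byte 3: 0xA2 = 10100010 (10xxxxxx ✓), payload 100010.
Byte 4: 0x87 = 10000111 (10xxxxxx ✓), payload 000111.
Concatenate: 001111011100010000111 = 0x7B887 (21 bits → U+7B887).

U+7B887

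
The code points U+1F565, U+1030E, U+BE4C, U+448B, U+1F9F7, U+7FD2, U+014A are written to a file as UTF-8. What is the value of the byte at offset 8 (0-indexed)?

0xEB

U+1F565 → 4-byte form F0 9F 95 A5 at offsets 0–3.
U+1030E → 4-byte form F0 90 8C 8E at offsets 4–7.
U+BE4C → 3-byte form EB B9 8C at offsets 8–10.
Offset 8 falls in char 3's range; it's byte 1 of EB B9 8C = 0xEB.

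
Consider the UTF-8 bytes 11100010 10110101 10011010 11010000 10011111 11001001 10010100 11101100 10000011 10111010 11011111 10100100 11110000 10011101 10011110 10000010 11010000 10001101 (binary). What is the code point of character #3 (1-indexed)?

Offset 0: leading byte 0xE2 = 11100010 → 3-byte char #1 = E2 B5 9A.
Offset 3: leading byte 0xD0 = 11010000 → 2-byte char #2 = D0 9F.
Offset 5: leading byte 0xC9 = 11001001 → 2-byte char #3 = C9 94.
Leading byte 0xC9 = 11001001 matches 110xxxxx → 2-byte sequence.
Byte 1: 0xC9 = 11001001, payload 01001 (5 bits).
Byte 2: 0x94 = 10010100 (10xxxxxx ✓), payload 010100.
Concatenate: 01001010100 = 0x254 (11 bits → U+0254).

U+0254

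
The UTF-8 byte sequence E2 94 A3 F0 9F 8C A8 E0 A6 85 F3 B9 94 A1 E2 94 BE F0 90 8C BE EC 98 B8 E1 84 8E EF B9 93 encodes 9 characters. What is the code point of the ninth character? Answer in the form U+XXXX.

Offset 0: leading byte 0xE2 = 11100010 → 3-byte char #1 = E2 94 A3.
Offset 3: leading byte 0xF0 = 11110000 → 4-byte char #2 = F0 9F 8C A8.
Offset 7: leading byte 0xE0 = 11100000 → 3-byte char #3 = E0 A6 85.
Offset 10: leading byte 0xF3 = 11110011 → 4-byte char #4 = F3 B9 94 A1.
Offset 14: leading byte 0xE2 = 11100010 → 3-byte char #5 = E2 94 BE.
Offset 17: leading byte 0xF0 = 11110000 → 4-byte char #6 = F0 90 8C BE.
Offset 21: leading byte 0xEC = 11101100 → 3-byte char #7 = EC 98 B8.
Offset 24: leading byte 0xE1 = 11100001 → 3-byte char #8 = E1 84 8E.
Offset 27: leading byte 0xEF = 11101111 → 3-byte char #9 = EF B9 93.
Leading byte 0xEF = 11101111 matches 1110xxxx → 3-byte sequence.
Byte 1: 0xEF = 11101111, payload 1111 (4 bits).
Byte 2: 0xB9 = 10111001 (10xxxxxx ✓), payload 111001.
Byte 3: 0x93 = 10010011 (10xxxxxx ✓), payload 010011.
Concatenate: 1111111001010011 = 0xFE53 (16 bits → U+FE53).

U+FE53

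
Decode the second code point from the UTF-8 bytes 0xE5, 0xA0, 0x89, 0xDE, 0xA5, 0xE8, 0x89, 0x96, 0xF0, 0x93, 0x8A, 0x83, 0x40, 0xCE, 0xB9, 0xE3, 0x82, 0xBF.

Offset 0: leading byte 0xE5 = 11100101 → 3-byte char #1 = E5 A0 89.
Offset 3: leading byte 0xDE = 11011110 → 2-byte char #2 = DE A5.
Leading byte 0xDE = 11011110 matches 110xxxxx → 2-byte sequence.
Byte 1: 0xDE = 11011110, payload 11110 (5 bits).
Byte 2: 0xA5 = 10100101 (10xxxxxx ✓), payload 100101.
Concatenate: 11110100101 = 0x7A5 (11 bits → U+07A5).

U+07A5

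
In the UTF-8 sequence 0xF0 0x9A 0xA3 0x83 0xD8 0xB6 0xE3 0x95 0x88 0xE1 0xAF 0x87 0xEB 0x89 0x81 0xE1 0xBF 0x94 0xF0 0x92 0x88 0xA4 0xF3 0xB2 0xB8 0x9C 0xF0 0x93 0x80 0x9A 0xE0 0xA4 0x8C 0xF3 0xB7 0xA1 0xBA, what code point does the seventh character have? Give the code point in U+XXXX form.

U+12224

Offset 0: leading byte 0xF0 = 11110000 → 4-byte char #1 = F0 9A A3 83.
Offset 4: leading byte 0xD8 = 11011000 → 2-byte char #2 = D8 B6.
Offset 6: leading byte 0xE3 = 11100011 → 3-byte char #3 = E3 95 88.
Offset 9: leading byte 0xE1 = 11100001 → 3-byte char #4 = E1 AF 87.
Offset 12: leading byte 0xEB = 11101011 → 3-byte char #5 = EB 89 81.
Offset 15: leading byte 0xE1 = 11100001 → 3-byte char #6 = E1 BF 94.
Offset 18: leading byte 0xF0 = 11110000 → 4-byte char #7 = F0 92 88 A4.
Leading byte 0xF0 = 11110000 matches 11110xxx → 4-byte sequence.
Byte 1: 0xF0 = 11110000, payload 000 (3 bits).
Byte 2: 0x92 = 10010010 (10xxxxxx ✓), payload 010010.
Byte 3: 0x88 = 10001000 (10xxxxxx ✓), payload 001000.
Byte 4: 0xA4 = 10100100 (10xxxxxx ✓), payload 100100.
Concatenate: 000010010001000100100 = 0x12224 (21 bits → U+12224).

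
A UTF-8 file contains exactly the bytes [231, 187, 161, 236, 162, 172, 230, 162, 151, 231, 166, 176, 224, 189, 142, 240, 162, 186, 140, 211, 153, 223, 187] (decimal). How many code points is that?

Byte at offset 0: 0xE7 = 11100111 → 3-byte char (#1). Advance 3.
Byte at offset 3: 0xEC = 11101100 → 3-byte char (#2). Advance 3.
Byte at offset 6: 0xE6 = 11100110 → 3-byte char (#3). Advance 3.
Byte at offset 9: 0xE7 = 11100111 → 3-byte char (#4). Advance 3.
Byte at offset 12: 0xE0 = 11100000 → 3-byte char (#5). Advance 3.
Byte at offset 15: 0xF0 = 11110000 → 4-byte char (#6). Advance 4.
Byte at offset 19: 0xD3 = 11010011 → 2-byte char (#7). Advance 2.
Byte at offset 21: 0xDF = 11011111 → 2-byte char (#8). Advance 2.
Reached end at offset 23 after 8 code points.

8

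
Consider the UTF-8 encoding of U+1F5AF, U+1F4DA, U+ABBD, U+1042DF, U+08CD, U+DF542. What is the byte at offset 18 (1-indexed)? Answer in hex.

1-indexed offset 18 is 0-indexed offset 17.
U+1F5AF → 4-byte form F0 9F 96 AF at offsets 0–3.
U+1F4DA → 4-byte form F0 9F 93 9A at offsets 4–7.
U+ABBD → 3-byte form EA AE BD at offsets 8–10.
U+1042DF → 4-byte form F4 84 8B 9F at offsets 11–14.
U+08CD → 3-byte form E0 A3 8D at offsets 15–17.
Offset 17 falls in char 5's range; it's byte 3 of E0 A3 8D = 0x8D.

0x8D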